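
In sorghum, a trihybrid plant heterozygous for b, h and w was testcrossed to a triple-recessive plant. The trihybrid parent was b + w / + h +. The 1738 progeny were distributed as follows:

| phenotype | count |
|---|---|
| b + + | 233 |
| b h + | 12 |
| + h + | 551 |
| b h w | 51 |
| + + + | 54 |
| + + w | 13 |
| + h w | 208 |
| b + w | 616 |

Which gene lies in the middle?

b

The two rarest classes, + + w and b h +, are the double crossovers. Comparing them with the parentals, only the b allele has switched, so b is the middle locus and the order is h – b – w.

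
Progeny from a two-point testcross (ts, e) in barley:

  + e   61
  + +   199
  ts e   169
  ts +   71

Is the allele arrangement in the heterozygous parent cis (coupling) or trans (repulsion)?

The two most frequent classes are + + (199) and ts e (169); these are the parental (non-recombinant) types.
So the F1 carried + + on one chromosome and ts e on the other — the recessive alleles are on the same chromosome (cis / coupling).

cis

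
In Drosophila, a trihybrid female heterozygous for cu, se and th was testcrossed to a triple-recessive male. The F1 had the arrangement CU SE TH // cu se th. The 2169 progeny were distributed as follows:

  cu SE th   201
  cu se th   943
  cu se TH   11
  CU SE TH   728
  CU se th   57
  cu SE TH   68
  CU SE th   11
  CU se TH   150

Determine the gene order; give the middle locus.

The two rarest classes, CU SE th and cu se TH, are the double crossovers. Comparing them with the parentals, only the th allele has switched, so th is the middle locus and the order is cu – th – se.

th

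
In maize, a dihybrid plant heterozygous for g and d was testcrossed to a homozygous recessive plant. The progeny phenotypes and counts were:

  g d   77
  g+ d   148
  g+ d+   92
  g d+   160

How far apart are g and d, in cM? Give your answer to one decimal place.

The two most frequent classes, g+ d (148) and g d+ (160), are the parental types, so the F1 was g+ d / g d+.
The recombinant classes are g+ d+ and g d: 92 + 77 = 169.
Recombination frequency = 169/477 = 0.3543 ≈ 35.4%, i.e. 35.4 cM.

35.4 cM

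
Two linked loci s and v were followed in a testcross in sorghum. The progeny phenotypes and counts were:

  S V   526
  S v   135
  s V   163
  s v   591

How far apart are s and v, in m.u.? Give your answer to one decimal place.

The two most frequent classes, S V (526) and s v (591), are the parental types, so the F1 was S V / s v.
The recombinant classes are S v and s V: 135 + 163 = 298.
Recombination frequency = 298/1415 = 0.2106 ≈ 21.1%, i.e. 21.1 m.u.

21.1 m.u.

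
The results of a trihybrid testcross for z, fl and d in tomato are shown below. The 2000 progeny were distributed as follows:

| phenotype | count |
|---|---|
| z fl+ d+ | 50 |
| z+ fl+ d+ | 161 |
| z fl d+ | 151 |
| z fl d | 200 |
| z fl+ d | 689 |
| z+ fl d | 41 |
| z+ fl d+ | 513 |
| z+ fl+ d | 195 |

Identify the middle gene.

d

The two most frequent reciprocal classes, z+ fl d+ and z fl+ d, are the parental types, so the F1 was z+ fl d+ / z fl+ d.
The two rarest classes, z+ fl d and z fl+ d+, are the double crossovers. Comparing them with the parentals, only the d allele has switched, so d is the middle locus and the order is z – d – fl.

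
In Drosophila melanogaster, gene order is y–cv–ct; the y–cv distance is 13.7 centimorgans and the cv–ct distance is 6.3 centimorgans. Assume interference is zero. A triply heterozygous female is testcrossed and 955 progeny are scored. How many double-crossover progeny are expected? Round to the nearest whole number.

Map distances give recombination frequencies of 0.137 and 0.063 for the two intervals.
With no interference, expected double-crossover frequency = 0.137 × 0.063 = 0.00863.
Expected number = 0.00863 × 955 = 8.24 ≈ 8.

8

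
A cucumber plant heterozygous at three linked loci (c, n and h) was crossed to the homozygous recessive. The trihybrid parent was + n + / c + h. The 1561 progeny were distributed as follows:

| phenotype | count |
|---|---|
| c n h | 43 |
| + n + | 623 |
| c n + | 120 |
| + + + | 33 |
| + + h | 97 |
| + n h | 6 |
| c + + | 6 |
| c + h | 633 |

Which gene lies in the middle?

h

The two rarest classes, + n h and c + +, are the double crossovers. Comparing them with the parentals, only the h allele has switched, so h is the middle locus and the order is c – h – n.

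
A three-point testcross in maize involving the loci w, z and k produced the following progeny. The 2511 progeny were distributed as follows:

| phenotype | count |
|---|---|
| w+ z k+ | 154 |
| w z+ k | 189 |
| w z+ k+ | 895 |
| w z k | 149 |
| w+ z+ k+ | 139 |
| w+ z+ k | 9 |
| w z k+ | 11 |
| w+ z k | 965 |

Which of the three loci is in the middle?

z

The two most frequent reciprocal classes, w z+ k+ and w+ z k, are the parental types, so the F1 was w z+ k+ / w+ z k.
The two rarest classes, w z k+ and w+ z+ k, are the double crossovers. Comparing them with the parentals, only the z allele has switched, so z is the middle locus and the order is w – z – k.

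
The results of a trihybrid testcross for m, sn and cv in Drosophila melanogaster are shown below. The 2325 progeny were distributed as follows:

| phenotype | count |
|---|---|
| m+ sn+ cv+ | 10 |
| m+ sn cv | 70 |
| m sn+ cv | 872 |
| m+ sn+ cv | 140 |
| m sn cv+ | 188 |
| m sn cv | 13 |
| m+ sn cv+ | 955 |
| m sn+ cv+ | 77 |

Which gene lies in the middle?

The two most frequent reciprocal classes, m+ sn cv+ and m sn+ cv, are the parental types, so the F1 was m+ sn cv+ / m sn+ cv.
The two rarest classes, m+ sn+ cv+ and m sn cv, are the double crossovers. Comparing them with the parentals, only the sn allele has switched, so sn is the middle locus and the order is m – sn – cv.

sn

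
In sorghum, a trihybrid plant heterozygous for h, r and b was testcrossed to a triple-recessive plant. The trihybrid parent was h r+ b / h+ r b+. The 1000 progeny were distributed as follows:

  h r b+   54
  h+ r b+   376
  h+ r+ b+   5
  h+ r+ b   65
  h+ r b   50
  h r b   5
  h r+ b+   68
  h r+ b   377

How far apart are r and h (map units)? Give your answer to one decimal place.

The two rarest classes, h r b and h+ r+ b+, are the double crossovers. Comparing them with the parentals, only the r allele has switched, so r is the middle locus and the order is b – r – h.
Crossovers in the r–h interval produce the single-crossover classes h+ r+ b and h r b+ (65 + 54 = 119) plus the double crossovers (10).
RF(r–h) = (119 + 10) / 1000 = 129/1000 = 0.1290 → 12.9 map units.

12.9 map units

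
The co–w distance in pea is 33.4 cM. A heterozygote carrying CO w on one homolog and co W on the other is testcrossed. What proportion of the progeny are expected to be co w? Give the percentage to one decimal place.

16.7%

A map distance of 33.4 cM corresponds to a recombination frequency of 0.334.
The F1 is CO w / co W, so co w is a recombinant gamete class with expected frequency r/2 = 0.334/2 = 0.1670.
That is 0.1670 = 16.7% of the progeny.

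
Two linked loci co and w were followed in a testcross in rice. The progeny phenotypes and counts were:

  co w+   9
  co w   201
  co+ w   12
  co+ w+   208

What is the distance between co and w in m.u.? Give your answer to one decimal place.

4.9 m.u.

The two most frequent classes, co+ w+ (208) and co w (201), are the parental types, so the F1 was co+ w+ / co w.
The recombinant classes are co+ w and co w+: 12 + 9 = 21.
Recombination frequency = 21/430 = 0.0488 ≈ 4.9%, i.e. 4.9 m.u.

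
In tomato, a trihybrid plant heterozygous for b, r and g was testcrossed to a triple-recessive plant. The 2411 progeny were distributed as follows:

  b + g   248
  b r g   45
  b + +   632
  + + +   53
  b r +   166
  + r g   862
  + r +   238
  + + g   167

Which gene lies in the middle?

b

The two most frequent reciprocal classes, b + + and + r g, are the parental types, so the F1 was b + + / + r g.
The two rarest classes, + + + and b r g, are the double crossovers. Comparing them with the parentals, only the b allele has switched, so b is the middle locus and the order is r – b – g.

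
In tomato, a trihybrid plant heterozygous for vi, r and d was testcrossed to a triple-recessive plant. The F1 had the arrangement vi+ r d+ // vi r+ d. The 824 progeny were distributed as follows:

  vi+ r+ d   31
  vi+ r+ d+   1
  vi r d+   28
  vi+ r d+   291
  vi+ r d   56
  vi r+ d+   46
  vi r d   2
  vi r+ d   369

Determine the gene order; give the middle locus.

r

The two rarest classes, vi+ r+ d+ and vi r d, are the double crossovers. Comparing them with the parentals, only the r allele has switched, so r is the middle locus and the order is vi – r – d.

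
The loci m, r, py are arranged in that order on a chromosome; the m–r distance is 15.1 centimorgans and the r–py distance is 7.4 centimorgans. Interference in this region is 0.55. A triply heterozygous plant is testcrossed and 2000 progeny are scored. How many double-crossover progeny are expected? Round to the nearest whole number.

10

Map distances give recombination frequencies of 0.151 and 0.074 for the two intervals.
With interference 0.55 (so coincidence = 0.45), expected double-crossover frequency = 0.151 × 0.074 × 0.45 = 0.00503.
Expected number = 0.00503 × 2000 = 10.06 ≈ 10.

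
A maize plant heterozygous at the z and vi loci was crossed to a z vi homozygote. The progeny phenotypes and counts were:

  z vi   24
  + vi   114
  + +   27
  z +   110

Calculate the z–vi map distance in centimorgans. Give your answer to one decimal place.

18.5 centimorgans

The two most frequent classes, + vi (114) and z + (110), are the parental types, so the F1 was + vi / z +.
The recombinant classes are + + and z vi: 27 + 24 = 51.
Recombination frequency = 51/275 = 0.1855 ≈ 18.5%, i.e. 18.5 centimorgans.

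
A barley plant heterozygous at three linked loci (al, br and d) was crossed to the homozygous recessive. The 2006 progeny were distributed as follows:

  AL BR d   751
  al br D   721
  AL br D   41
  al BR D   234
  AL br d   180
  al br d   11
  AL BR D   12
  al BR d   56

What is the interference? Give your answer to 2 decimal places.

The two most frequent reciprocal classes, AL BR d and al br D, are the parental types, so the F1 was AL BR d / al br D.
The two rarest classes, AL BR D and al br d, are the double crossovers. Comparing them with the parentals, only the d allele has switched, so d is the middle locus and the order is al – d – br.
al–d: (97 + 23)/2006 = 0.0598; d–br: (414 + 23)/2006 = 0.2178.
Expected DCO frequency = 0.0598 × 0.2178 ≈ 0.01302; observed = 23/2006 ≈ 0.01147.
Coefficient of coincidence = 0.01147/0.01302 ≈ 0.88; interference = 1 − 0.88 = 0.12.

0.12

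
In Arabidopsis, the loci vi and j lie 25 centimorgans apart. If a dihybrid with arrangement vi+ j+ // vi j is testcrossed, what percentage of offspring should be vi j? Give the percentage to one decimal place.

A map distance of 25 centimorgans corresponds to a recombination frequency of 0.250.
The F1 is vi+ j+ / vi j, so vi j is a parental gamete class with expected frequency (1 − r)/2 = 0.750/2 = 0.3750.
That is 0.3750 = 37.5% of the progeny.

37.5%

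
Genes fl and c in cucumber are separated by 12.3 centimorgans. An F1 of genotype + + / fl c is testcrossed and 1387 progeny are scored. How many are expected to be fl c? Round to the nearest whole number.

A map distance of 12.3 centimorgans corresponds to a recombination frequency of 0.123.
The F1 is + + / fl c, so fl c is a parental gamete class with expected frequency (1 − r)/2 = 0.877/2 = 0.4385.
Expected number = 0.4385 × 1387 = 608.20 ≈ 608.

608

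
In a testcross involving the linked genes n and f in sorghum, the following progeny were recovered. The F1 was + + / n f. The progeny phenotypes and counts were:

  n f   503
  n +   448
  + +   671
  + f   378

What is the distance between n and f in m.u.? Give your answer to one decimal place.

41.3 m.u.

The recombinant classes are + f and n +: 378 + 448 = 826.
Recombination frequency = 826/2000 = 0.4130 ≈ 41.3%, i.e. 41.3 m.u.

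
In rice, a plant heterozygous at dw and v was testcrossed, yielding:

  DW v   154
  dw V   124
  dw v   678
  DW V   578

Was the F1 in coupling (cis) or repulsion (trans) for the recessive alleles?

The two most frequent classes are DW V (578) and dw v (678); these are the parental (non-recombinant) types.
So the F1 carried DW V on one chromosome and dw v on the other — the recessive alleles are on the same chromosome (cis / coupling).

cis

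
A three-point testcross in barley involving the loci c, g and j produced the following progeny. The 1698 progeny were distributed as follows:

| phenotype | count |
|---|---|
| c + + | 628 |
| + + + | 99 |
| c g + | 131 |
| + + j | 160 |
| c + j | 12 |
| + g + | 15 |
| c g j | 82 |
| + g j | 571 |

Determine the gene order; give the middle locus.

j

The two most frequent reciprocal classes, + g j and c + +, are the parental types, so the F1 was + g j / c + +.
The two rarest classes, + g + and c + j, are the double crossovers. Comparing them with the parentals, only the j allele has switched, so j is the middle locus and the order is c – j – g.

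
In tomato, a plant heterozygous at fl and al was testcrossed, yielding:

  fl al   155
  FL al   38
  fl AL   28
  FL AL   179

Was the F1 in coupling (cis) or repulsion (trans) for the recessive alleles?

The two most frequent classes are FL AL (179) and fl al (155); these are the parental (non-recombinant) types.
So the F1 carried FL AL on one chromosome and fl al on the other — the recessive alleles are on the same chromosome (cis / coupling).

cis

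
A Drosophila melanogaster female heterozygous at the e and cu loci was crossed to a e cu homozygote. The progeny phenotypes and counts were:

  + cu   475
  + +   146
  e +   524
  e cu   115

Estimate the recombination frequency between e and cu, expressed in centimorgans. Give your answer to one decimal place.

20.7 centimorgans

The two most frequent classes, + cu (475) and e + (524), are the parental types, so the F1 was + cu / e +.
The recombinant classes are + + and e cu: 146 + 115 = 261.
Recombination frequency = 261/1260 = 0.2071 ≈ 20.7%, i.e. 20.7 centimorgans.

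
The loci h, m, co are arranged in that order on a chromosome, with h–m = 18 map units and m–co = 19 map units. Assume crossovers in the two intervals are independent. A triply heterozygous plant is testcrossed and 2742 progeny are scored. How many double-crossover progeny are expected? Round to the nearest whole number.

Map distances give recombination frequencies of 0.180 and 0.190 for the two intervals.
With no interference, expected double-crossover frequency = 0.180 × 0.190 = 0.03420.
Expected number = 0.03420 × 2742 = 93.78 ≈ 94.

94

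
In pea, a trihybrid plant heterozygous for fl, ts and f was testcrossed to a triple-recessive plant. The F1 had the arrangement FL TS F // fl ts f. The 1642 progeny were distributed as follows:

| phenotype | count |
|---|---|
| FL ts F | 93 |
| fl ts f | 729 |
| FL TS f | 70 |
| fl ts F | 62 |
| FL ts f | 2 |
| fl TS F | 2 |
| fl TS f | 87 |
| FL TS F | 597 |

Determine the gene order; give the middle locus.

fl

The two rarest classes, fl TS F and FL ts f, are the double crossovers. Comparing them with the parentals, only the fl allele has switched, so fl is the middle locus and the order is f – fl – ts.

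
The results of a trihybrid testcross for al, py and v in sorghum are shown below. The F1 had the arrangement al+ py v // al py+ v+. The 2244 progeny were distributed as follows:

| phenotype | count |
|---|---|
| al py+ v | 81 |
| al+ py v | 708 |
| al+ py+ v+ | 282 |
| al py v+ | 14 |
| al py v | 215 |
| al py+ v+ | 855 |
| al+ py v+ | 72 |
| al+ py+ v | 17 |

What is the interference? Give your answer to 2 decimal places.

0.28

The two rarest classes, al+ py+ v and al py v+, are the double crossovers. Comparing them with the parentals, only the py allele has switched, so py is the middle locus and the order is al – py – v.
al–py: (497 + 31)/2244 = 0.2353; py–v: (153 + 31)/2244 = 0.0820.
Expected DCO frequency = 0.2353 × 0.0820 ≈ 0.01929; observed = 31/2244 ≈ 0.01381.
Coefficient of coincidence = 0.01381/0.01929 ≈ 0.72; interference = 1 − 0.72 = 0.28.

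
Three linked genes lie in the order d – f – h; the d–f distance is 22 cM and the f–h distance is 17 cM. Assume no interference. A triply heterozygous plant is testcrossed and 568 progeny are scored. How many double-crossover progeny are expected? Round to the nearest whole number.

21

Map distances give recombination frequencies of 0.220 and 0.170 for the two intervals.
With no interference, expected double-crossover frequency = 0.220 × 0.170 = 0.03740.
Expected number = 0.03740 × 568 = 21.24 ≈ 21.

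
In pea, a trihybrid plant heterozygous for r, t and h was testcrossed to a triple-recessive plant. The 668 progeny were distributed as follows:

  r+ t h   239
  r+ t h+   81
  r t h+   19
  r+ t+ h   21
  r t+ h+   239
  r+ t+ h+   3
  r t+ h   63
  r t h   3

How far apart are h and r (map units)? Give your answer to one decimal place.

The two most frequent reciprocal classes, r t+ h+ and r+ t h, are the parental types, so the F1 was r t+ h+ / r+ t h.
The two rarest classes, r+ t+ h+ and r t h, are the double crossovers. Comparing them with the parentals, only the r allele has switched, so r is the middle locus and the order is t – r – h.
Crossovers in the r–h interval produce the single-crossover classes r t+ h and r+ t h+ (63 + 81 = 144) plus the double crossovers (6).
RF(r–h) = (144 + 6) / 668 = 150/668 = 0.2246 → 22.5 map units.

22.5 map units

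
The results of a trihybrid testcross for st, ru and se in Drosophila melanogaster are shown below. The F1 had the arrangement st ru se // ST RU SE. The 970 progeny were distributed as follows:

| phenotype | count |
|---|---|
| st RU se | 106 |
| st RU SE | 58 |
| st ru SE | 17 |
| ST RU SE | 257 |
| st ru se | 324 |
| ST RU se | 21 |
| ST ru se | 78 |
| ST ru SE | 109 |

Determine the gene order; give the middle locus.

se

The two rarest classes, st ru SE and ST RU se, are the double crossovers. Comparing them with the parentals, only the se allele has switched, so se is the middle locus and the order is st – se – ru.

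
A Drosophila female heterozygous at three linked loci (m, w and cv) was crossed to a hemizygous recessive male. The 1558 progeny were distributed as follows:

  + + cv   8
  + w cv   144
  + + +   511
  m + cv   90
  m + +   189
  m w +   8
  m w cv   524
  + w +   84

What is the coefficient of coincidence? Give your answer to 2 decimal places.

0.38

The two most frequent reciprocal classes, + + + and m w cv, are the parental types, so the F1 was + + + / m w cv.
The two rarest classes, + + cv and m w +, are the double crossovers. Comparing them with the parentals, only the cv allele has switched, so cv is the middle locus and the order is w – cv – m.
w–cv: (174 + 16)/1558 = 0.1220; cv–m: (333 + 16)/1558 = 0.2240.
Expected DCO frequency = 0.1220 × 0.2240 ≈ 0.02733; observed = 16/1558 ≈ 0.01027.
Coefficient of coincidence = 0.01027/0.02733 ≈ 0.38.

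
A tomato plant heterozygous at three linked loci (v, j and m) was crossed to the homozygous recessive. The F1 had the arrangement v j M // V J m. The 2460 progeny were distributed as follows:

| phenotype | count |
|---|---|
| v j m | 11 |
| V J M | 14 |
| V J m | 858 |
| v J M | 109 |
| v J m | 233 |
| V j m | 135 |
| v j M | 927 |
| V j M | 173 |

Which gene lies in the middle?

m

The two rarest classes, v j m and V J M, are the double crossovers. Comparing them with the parentals, only the m allele has switched, so m is the middle locus and the order is j – m – v.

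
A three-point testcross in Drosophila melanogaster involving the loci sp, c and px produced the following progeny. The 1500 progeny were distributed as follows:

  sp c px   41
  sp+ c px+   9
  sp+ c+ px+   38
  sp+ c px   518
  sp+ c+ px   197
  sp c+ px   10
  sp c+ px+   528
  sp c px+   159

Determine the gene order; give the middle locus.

The two most frequent reciprocal classes, sp c+ px+ and sp+ c px, are the parental types, so the F1 was sp c+ px+ / sp+ c px.
The two rarest classes, sp c+ px and sp+ c px+, are the double crossovers. Comparing them with the parentals, only the px allele has switched, so px is the middle locus and the order is c – px – sp.

px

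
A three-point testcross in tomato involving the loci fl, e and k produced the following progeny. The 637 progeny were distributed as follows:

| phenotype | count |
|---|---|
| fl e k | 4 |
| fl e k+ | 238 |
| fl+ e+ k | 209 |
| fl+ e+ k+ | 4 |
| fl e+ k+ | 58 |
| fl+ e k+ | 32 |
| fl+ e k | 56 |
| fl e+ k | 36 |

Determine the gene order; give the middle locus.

k

The two most frequent reciprocal classes, fl+ e+ k and fl e k+, are the parental types, so the F1 was fl+ e+ k / fl e k+.
The two rarest classes, fl+ e+ k+ and fl e k, are the double crossovers. Comparing them with the parentals, only the k allele has switched, so k is the middle locus and the order is e – k – fl.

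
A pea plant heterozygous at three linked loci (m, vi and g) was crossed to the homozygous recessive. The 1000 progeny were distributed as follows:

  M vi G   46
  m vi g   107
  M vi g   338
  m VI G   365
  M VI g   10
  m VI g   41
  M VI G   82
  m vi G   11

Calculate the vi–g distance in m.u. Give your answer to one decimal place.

The two most frequent reciprocal classes, M vi g and m VI G, are the parental types, so the F1 was M vi g / m VI G.
The two rarest classes, M VI g and m vi G, are the double crossovers. Comparing them with the parentals, only the vi allele has switched, so vi is the middle locus and the order is m – vi – g.
Crossovers in the vi–g interval produce the single-crossover classes M vi G and m VI g (46 + 41 = 87) plus the double crossovers (21).
RF(vi–g) = (87 + 21) / 1000 = 108/1000 = 0.1080 → 10.8 m.u.

10.8 m.u.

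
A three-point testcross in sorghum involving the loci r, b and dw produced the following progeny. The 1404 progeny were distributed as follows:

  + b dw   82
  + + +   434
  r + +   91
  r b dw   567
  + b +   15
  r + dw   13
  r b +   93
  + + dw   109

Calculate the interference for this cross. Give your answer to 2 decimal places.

0.15

The two most frequent reciprocal classes, r b dw and + + +, are the parental types, so the F1 was r b dw / + + +.
The two rarest classes, r + dw and + b +, are the double crossovers. Comparing them with the parentals, only the b allele has switched, so b is the middle locus and the order is dw – b – r.
dw–b: (202 + 28)/1404 = 0.1638; b–r: (173 + 28)/1404 = 0.1432.
Expected DCO frequency = 0.1638 × 0.1432 ≈ 0.02346; observed = 28/1404 ≈ 0.01994.
Coefficient of coincidence = 0.01994/0.02346 ≈ 0.85; interference = 1 − 0.85 = 0.15.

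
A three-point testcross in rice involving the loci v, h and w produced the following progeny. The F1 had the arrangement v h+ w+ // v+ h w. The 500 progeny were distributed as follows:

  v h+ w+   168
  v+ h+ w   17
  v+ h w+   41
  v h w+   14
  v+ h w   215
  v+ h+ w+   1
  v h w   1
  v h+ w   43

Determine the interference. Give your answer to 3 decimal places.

The two rarest classes, v+ h+ w+ and v h w, are the double crossovers. Comparing them with the parentals, only the v allele has switched, so v is the middle locus and the order is h – v – w.
h–v: (31 + 2)/500 = 0.0660; v–w: (84 + 2)/500 = 0.1720.
Expected DCO frequency = 0.0660 × 0.1720 ≈ 0.01135; observed = 2/500 ≈ 0.00400.
Coefficient of coincidence = 0.00400/0.01135 ≈ 0.352; interference = 1 − 0.352 = 0.648.

0.648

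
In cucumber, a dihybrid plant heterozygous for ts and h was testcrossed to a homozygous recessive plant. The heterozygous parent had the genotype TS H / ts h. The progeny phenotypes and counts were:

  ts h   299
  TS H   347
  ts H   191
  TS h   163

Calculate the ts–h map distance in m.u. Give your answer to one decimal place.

35.4 m.u.

The recombinant classes are TS h and ts H: 163 + 191 = 354.
Recombination frequency = 354/1000 = 0.3540 ≈ 35.4%, i.e. 35.4 m.u.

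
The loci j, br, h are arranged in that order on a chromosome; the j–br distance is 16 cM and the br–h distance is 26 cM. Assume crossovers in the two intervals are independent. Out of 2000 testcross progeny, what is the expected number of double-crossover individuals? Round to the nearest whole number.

Map distances give recombination frequencies of 0.160 and 0.260 for the two intervals.
With no interference, expected double-crossover frequency = 0.160 × 0.260 = 0.04160.
Expected number = 0.04160 × 2000 = 83.20 ≈ 83.

83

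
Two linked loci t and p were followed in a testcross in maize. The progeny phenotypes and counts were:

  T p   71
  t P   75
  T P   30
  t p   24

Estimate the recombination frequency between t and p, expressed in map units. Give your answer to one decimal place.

The two most frequent classes, T p (71) and t P (75), are the parental types, so the F1 was T p / t P.
The recombinant classes are T P and t p: 30 + 24 = 54.
Recombination frequency = 54/200 = 0.2700 ≈ 27.0%, i.e. 27.0 map units.

27.0 map units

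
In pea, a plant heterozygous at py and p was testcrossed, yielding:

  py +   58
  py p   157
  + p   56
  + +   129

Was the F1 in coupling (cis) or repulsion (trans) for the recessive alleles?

cis

The two most frequent classes are + + (129) and py p (157); these are the parental (non-recombinant) types.
So the F1 carried + + on one chromosome and py p on the other — the recessive alleles are on the same chromosome (cis / coupling).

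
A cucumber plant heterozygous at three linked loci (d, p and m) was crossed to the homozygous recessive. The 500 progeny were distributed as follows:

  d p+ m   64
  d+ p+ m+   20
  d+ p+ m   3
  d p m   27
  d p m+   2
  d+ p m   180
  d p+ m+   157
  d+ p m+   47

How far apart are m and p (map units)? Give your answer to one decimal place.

The two most frequent reciprocal classes, d+ p m and d p+ m+, are the parental types, so the F1 was d+ p m / d p+ m+.
The two rarest classes, d+ p+ m and d p m+, are the double crossovers. Comparing them with the parentals, only the p allele has switched, so p is the middle locus and the order is d – p – m.
Crossovers in the p–m interval produce the single-crossover classes d+ p m+ and d p+ m (47 + 64 = 111) plus the double crossovers (5).
RF(p–m) = (111 + 5) / 500 = 116/500 = 0.2320 → 23.2 map units.

23.2 map units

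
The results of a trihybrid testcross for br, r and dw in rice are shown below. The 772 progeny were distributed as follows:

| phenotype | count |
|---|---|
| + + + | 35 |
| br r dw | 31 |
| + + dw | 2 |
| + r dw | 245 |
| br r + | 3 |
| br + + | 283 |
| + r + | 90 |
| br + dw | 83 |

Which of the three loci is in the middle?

r

The two most frequent reciprocal classes, + r dw and br + +, are the parental types, so the F1 was + r dw / br + +.
The two rarest classes, + + dw and br r +, are the double crossovers. Comparing them with the parentals, only the r allele has switched, so r is the middle locus and the order is dw – r – br.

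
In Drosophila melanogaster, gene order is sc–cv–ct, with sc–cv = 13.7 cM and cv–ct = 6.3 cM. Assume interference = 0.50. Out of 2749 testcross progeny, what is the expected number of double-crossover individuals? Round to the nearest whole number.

Map distances give recombination frequencies of 0.137 and 0.063 for the two intervals.
With interference 0.50 (so coincidence = 0.50), expected double-crossover frequency = 0.137 × 0.063 × 0.50 = 0.00432.
Expected number = 0.00432 × 2749 = 11.86 ≈ 12.

12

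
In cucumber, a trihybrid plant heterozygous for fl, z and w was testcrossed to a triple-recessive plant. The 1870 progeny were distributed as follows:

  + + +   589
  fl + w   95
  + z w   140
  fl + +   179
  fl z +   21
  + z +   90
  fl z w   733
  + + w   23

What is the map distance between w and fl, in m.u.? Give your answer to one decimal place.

The two most frequent reciprocal classes, fl z w and + + +, are the parental types, so the F1 was fl z w / + + +.
The two rarest classes, fl z + and + + w, are the double crossovers. Comparing them with the parentals, only the w allele has switched, so w is the middle locus and the order is z – w – fl.
Crossovers in the w–fl interval produce the single-crossover classes + z w and fl + + (140 + 179 = 319) plus the double crossovers (44).
RF(w–fl) = (319 + 44) / 1870 = 363/1870 = 0.1941 → 19.4 m.u.

19.4 m.u.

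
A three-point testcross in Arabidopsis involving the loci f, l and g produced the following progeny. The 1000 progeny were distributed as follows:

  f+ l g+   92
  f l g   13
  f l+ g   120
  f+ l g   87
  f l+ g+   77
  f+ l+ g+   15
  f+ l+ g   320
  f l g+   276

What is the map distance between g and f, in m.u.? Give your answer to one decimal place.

24.0 m.u.

The two most frequent reciprocal classes, f+ l+ g and f l g+, are the parental types, so the F1 was f+ l+ g / f l g+.
The two rarest classes, f+ l+ g+ and f l g, are the double crossovers. Comparing them with the parentals, only the g allele has switched, so g is the middle locus and the order is l – g – f.
Crossovers in the g–f interval produce the single-crossover classes f l+ g and f+ l g+ (120 + 92 = 212) plus the double crossovers (28).
RF(g–f) = (212 + 28) / 1000 = 240/1000 = 0.2400 → 24.0 m.u.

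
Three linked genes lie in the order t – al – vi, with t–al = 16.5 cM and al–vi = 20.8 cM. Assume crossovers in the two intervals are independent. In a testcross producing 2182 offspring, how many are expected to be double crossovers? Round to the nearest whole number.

Map distances give recombination frequencies of 0.165 and 0.208 for the two intervals.
With no interference, expected double-crossover frequency = 0.165 × 0.208 = 0.03432.
Expected number = 0.03432 × 2182 = 74.89 ≈ 75.

75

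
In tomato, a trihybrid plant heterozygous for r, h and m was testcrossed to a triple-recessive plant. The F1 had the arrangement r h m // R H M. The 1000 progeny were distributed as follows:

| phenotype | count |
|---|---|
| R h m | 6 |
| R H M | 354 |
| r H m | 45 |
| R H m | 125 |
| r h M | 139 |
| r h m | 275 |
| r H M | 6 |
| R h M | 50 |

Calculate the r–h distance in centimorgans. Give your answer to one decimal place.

The two rarest classes, R h m and r H M, are the double crossovers. Comparing them with the parentals, only the r allele has switched, so r is the middle locus and the order is m – r – h.
Crossovers in the r–h interval produce the single-crossover classes r H m and R h M (45 + 50 = 95) plus the double crossovers (12).
RF(r–h) = (95 + 12) / 1000 = 107/1000 = 0.1070 → 10.7 centimorgans.

10.7 centimorgans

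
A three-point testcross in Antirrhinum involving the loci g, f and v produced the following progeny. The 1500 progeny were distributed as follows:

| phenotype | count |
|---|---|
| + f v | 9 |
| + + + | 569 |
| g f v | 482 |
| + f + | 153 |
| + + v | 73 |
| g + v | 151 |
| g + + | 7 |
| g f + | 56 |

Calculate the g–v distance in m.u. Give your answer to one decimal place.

The two most frequent reciprocal classes, + + + and g f v, are the parental types, so the F1 was + + + / g f v.
The two rarest classes, g + + and + f v, are the double crossovers. Comparing them with the parentals, only the g allele has switched, so g is the middle locus and the order is v – g – f.
Crossovers in the v–g interval produce the single-crossover classes + + v and g f + (73 + 56 = 129) plus the double crossovers (16).
RF(v–g) = (129 + 16) / 1500 = 145/1500 = 0.0967 → 9.7 m.u.

9.7 m.u.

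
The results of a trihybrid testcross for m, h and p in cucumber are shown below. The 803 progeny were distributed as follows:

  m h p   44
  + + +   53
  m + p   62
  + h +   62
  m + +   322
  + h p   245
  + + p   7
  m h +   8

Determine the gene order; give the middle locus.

h

The two most frequent reciprocal classes, + h p and m + +, are the parental types, so the F1 was + h p / m + +.
The two rarest classes, + + p and m h +, are the double crossovers. Comparing them with the parentals, only the h allele has switched, so h is the middle locus and the order is m – h – p.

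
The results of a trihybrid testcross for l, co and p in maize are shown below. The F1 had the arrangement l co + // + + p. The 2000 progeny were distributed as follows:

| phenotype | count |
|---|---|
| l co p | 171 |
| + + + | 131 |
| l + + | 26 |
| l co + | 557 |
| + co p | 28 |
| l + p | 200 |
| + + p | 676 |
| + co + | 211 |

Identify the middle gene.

co

The two rarest classes, l + + and + co p, are the double crossovers. Comparing them with the parentals, only the co allele has switched, so co is the middle locus and the order is l – co – p.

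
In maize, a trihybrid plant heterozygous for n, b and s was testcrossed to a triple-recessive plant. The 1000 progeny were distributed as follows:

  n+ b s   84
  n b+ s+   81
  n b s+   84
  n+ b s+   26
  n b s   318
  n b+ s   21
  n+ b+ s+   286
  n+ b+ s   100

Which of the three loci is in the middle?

b

The two most frequent reciprocal classes, n b s and n+ b+ s+, are the parental types, so the F1 was n b s / n+ b+ s+.
The two rarest classes, n b+ s and n+ b s+, are the double crossovers. Comparing them with the parentals, only the b allele has switched, so b is the middle locus and the order is n – b – s.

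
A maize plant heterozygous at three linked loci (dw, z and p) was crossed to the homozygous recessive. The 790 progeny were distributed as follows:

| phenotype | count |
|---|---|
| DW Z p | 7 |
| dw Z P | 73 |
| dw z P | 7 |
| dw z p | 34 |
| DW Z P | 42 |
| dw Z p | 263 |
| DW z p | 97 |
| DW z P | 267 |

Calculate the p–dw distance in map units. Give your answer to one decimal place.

The two most frequent reciprocal classes, DW z P and dw Z p, are the parental types, so the F1 was DW z P / dw Z p.
The two rarest classes, dw z P and DW Z p, are the double crossovers. Comparing them with the parentals, only the dw allele has switched, so dw is the middle locus and the order is p – dw – z.
Crossovers in the p–dw interval produce the single-crossover classes DW z p and dw Z P (97 + 73 = 170) plus the double crossovers (14).
RF(p–dw) = (170 + 14) / 790 = 184/790 = 0.2329 → 23.3 map units.

23.3 map units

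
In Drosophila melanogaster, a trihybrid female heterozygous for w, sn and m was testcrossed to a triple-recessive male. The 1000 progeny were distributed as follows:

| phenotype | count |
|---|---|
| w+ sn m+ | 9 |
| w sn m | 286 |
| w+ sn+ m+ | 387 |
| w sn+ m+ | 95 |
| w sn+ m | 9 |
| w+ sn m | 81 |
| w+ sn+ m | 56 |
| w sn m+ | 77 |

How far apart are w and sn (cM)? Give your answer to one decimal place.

The two most frequent reciprocal classes, w sn m and w+ sn+ m+, are the parental types, so the F1 was w sn m / w+ sn+ m+.
The two rarest classes, w sn+ m and w+ sn m+, are the double crossovers. Comparing them with the parentals, only the sn allele has switched, so sn is the middle locus and the order is w – sn – m.
Crossovers in the w–sn interval produce the single-crossover classes w+ sn m and w sn+ m+ (81 + 95 = 176) plus the double crossovers (18).
RF(w–sn) = (176 + 18) / 1000 = 194/1000 = 0.1940 → 19.4 cM.

19.4 cM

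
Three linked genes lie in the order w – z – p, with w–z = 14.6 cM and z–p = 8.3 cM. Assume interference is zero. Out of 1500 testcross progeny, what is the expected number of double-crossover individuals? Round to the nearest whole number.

Map distances give recombination frequencies of 0.146 and 0.083 for the two intervals.
With no interference, expected double-crossover frequency = 0.146 × 0.083 = 0.01212.
Expected number = 0.01212 × 1500 = 18.18 ≈ 18.

18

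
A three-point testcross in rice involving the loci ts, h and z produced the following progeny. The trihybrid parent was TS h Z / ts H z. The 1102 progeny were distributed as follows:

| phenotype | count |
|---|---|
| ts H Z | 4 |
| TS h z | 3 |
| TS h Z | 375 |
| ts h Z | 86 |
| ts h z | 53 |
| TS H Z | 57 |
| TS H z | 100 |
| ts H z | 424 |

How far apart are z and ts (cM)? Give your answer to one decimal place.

17.5 cM

The two rarest classes, TS h z and ts H Z, are the double crossovers. Comparing them with the parentals, only the z allele has switched, so z is the middle locus and the order is ts – z – h.
Crossovers in the ts–z interval produce the single-crossover classes ts h Z and TS H z (86 + 100 = 186) plus the double crossovers (7).
RF(ts–z) = (186 + 7) / 1102 = 193/1102 = 0.1751 → 17.5 cM.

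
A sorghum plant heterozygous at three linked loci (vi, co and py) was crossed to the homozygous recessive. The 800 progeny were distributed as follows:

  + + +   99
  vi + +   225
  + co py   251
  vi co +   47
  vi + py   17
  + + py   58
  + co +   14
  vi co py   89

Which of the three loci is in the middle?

py

The two most frequent reciprocal classes, + co py and vi + +, are the parental types, so the F1 was + co py / vi + +.
The two rarest classes, + co + and vi + py, are the double crossovers. Comparing them with the parentals, only the py allele has switched, so py is the middle locus and the order is co – py – vi.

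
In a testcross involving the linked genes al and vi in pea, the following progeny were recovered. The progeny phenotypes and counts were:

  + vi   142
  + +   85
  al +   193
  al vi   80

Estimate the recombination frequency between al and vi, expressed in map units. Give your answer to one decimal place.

The two most frequent classes, + vi (142) and al + (193), are the parental types, so the F1 was + vi / al +.
The recombinant classes are + + and al vi: 85 + 80 = 165.
Recombination frequency = 165/500 = 0.3300 ≈ 33.0%, i.e. 33.0 map units.

33.0 map units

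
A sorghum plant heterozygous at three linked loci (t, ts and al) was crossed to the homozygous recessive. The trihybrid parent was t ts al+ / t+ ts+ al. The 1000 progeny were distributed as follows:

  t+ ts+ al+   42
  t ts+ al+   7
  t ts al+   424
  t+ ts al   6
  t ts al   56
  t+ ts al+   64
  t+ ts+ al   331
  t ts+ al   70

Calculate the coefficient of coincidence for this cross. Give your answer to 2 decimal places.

The two rarest classes, t ts+ al+ and t+ ts al, are the double crossovers. Comparing them with the parentals, only the ts allele has switched, so ts is the middle locus and the order is t – ts – al.
t–ts: (134 + 13)/1000 = 0.1470; ts–al: (98 + 13)/1000 = 0.1110.
Expected DCO frequency = 0.1470 × 0.1110 ≈ 0.01632; observed = 13/1000 ≈ 0.01300.
Coefficient of coincidence = 0.01300/0.01632 ≈ 0.80.

0.80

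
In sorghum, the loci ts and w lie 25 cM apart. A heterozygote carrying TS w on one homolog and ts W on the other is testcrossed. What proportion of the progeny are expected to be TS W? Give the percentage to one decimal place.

12.5%

A map distance of 25 cM corresponds to a recombination frequency of 0.250.
The F1 is TS w / ts W, so TS W is a recombinant gamete class with expected frequency r/2 = 0.250/2 = 0.1250.
That is 0.1250 = 12.5% of the progeny.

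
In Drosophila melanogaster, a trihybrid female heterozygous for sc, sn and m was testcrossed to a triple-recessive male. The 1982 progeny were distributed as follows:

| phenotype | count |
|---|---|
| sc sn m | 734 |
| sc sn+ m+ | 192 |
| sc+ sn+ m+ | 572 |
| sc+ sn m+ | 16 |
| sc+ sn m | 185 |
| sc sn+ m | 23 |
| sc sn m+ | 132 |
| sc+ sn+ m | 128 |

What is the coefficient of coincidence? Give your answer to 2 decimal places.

0.62

The two most frequent reciprocal classes, sc sn m and sc+ sn+ m+, are the parental types, so the F1 was sc sn m / sc+ sn+ m+.
The two rarest classes, sc sn+ m and sc+ sn m+, are the double crossovers. Comparing them with the parentals, only the sn allele has switched, so sn is the middle locus and the order is m – sn – sc.
m–sn: (260 + 39)/1982 = 0.1509; sn–sc: (377 + 39)/1982 = 0.2099.
Expected DCO frequency = 0.1509 × 0.2099 ≈ 0.03167; observed = 39/1982 ≈ 0.01968.
Coefficient of coincidence = 0.01968/0.03167 ≈ 0.62.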